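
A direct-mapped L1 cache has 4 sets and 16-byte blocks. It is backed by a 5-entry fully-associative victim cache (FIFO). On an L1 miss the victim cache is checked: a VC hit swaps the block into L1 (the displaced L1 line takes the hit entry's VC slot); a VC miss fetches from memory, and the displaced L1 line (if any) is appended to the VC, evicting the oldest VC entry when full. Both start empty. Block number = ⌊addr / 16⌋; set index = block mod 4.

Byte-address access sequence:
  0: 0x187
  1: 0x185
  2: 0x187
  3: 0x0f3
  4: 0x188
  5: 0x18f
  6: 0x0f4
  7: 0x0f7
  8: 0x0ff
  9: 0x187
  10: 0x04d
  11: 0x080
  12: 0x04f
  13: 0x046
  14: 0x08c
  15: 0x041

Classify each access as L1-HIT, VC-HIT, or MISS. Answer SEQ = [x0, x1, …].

SEQ = [MISS, L1-HIT, L1-HIT, MISS, L1-HIT, L1-HIT, L1-HIT, L1-HIT, L1-HIT, L1-HIT, MISS, MISS, VC-HIT, L1-HIT, VC-HIT, VC-HIT]

#0 0x187→b24/s0 MISS; vc=[]
#1 0x185→b24/s0 L1-HIT; vc=[]
#2 0x187→b24/s0 L1-HIT; vc=[]
#3 0xf3→b15/s3 MISS; vc=[]
#4 0x188→b24/s0 L1-HIT; vc=[]
#5 0x18f→b24/s0 L1-HIT; vc=[]
#6 0xf4→b15/s3 L1-HIT; vc=[]
#7 0xf7→b15/s3 L1-HIT; vc=[]
#8 0xff→b15/s3 L1-HIT; vc=[]
#9 0x187→b24/s0 L1-HIT; vc=[]
#10 0x4d→b4/s0 MISS; vc=[24]
#11 0x80→b8/s0 MISS; vc=[24,4]
#12 0x4f→b4/s0 VC-HIT; vc=[24,8]
#13 0x46→b4/s0 L1-HIT; vc=[24,8]
#14 0x8c→b8/s0 VC-HIT; vc=[24,4]
#15 0x41→b4/s0 VC-HIT; vc=[24,8]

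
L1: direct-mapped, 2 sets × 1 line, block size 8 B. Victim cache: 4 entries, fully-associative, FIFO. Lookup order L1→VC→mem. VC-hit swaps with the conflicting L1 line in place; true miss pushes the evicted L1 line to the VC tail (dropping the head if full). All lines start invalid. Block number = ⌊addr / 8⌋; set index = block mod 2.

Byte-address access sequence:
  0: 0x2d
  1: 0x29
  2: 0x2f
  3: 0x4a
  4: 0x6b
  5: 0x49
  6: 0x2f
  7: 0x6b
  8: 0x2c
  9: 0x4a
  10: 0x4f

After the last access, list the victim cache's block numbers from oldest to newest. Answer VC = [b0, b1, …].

  [0] addr=0x2d blk=5 s=1: MISS | VC []
  [1] addr=0x29 blk=5 s=1: L1-HIT | VC []
  [2] addr=0x2f blk=5 s=1: L1-HIT | VC []
  [3] addr=0x4a blk=9 s=1: MISS | VC [5]
  [4] addr=0x6b blk=13 s=1: MISS | VC [5, 9]
  [5] addr=0x49 blk=9 s=1: VC-HIT | VC [5, 13]
  [6] addr=0x2f blk=5 s=1: VC-HIT | VC [9, 13]
  [7] addr=0x6b blk=13 s=1: VC-HIT | VC [9, 5]
  [8] addr=0x2c blk=5 s=1: VC-HIT | VC [9, 13]
  [9] addr=0x4a blk=9 s=1: VC-HIT | VC [5, 13]
  [10] addr=0x4f blk=9 s=1: L1-HIT | VC [5, 13]

VC = [5, 13]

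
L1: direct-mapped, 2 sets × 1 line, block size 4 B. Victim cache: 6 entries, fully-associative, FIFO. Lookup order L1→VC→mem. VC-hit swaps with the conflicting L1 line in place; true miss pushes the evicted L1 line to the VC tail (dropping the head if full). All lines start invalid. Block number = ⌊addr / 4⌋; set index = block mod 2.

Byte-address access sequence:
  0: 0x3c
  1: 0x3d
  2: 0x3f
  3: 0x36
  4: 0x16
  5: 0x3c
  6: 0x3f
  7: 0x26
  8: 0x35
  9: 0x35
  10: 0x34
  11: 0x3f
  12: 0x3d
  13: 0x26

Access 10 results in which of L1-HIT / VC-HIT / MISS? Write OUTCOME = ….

  [0] addr=0x3c blk=15 s=1: MISS | VC []
  [1] addr=0x3d blk=15 s=1: L1-HIT | VC []
  [2] addr=0x3f blk=15 s=1: L1-HIT | VC []
  [3] addr=0x36 blk=13 s=1: MISS | VC [15]
  [4] addr=0x16 blk=5 s=1: MISS | VC [15, 13]
  [5] addr=0x3c blk=15 s=1: VC-HIT | VC [5, 13]
  [6] addr=0x3f blk=15 s=1: L1-HIT | VC [5, 13]
  [7] addr=0x26 blk=9 s=1: MISS | VC [5, 13, 15]
  [8] addr=0x35 blk=13 s=1: VC-HIT | VC [5, 9, 15]
  [9] addr=0x35 blk=13 s=1: L1-HIT | VC [5, 9, 15]
  [10] addr=0x34 blk=13 s=1: L1-HIT | VC [5, 9, 15]
  [11] addr=0x3f blk=15 s=1: VC-HIT | VC [5, 9, 13]
  [12] addr=0x3d blk=15 s=1: L1-HIT | VC [5, 9, 13]
  [13] addr=0x26 blk=9 s=1: VC-HIT | VC [5, 15, 13]

OUTCOME = L1-HIT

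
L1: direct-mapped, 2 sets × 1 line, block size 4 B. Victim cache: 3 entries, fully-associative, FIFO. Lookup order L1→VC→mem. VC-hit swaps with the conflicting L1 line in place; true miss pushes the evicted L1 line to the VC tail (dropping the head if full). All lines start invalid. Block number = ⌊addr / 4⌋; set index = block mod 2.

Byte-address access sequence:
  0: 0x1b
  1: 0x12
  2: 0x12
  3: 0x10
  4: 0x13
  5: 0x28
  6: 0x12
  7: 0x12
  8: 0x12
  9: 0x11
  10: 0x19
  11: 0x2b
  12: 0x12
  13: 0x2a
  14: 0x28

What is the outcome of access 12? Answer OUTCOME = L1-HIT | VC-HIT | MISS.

OUTCOME = VC-HIT

#0 0x1b→b6/s0 MISS; vc=[]
#1 0x12→b4/s0 MISS; vc=[6]
#2 0x12→b4/s0 L1-HIT; vc=[6]
#3 0x10→b4/s0 L1-HIT; vc=[6]
#4 0x13→b4/s0 L1-HIT; vc=[6]
#5 0x28→b10/s0 MISS; vc=[6,4]
#6 0x12→b4/s0 VC-HIT; vc=[6,10]
#7 0x12→b4/s0 L1-HIT; vc=[6,10]
#8 0x12→b4/s0 L1-HIT; vc=[6,10]
#9 0x11→b4/s0 L1-HIT; vc=[6,10]
#10 0x19→b6/s0 VC-HIT; vc=[4,10]
#11 0x2b→b10/s0 VC-HIT; vc=[4,6]
#12 0x12→b4/s0 VC-HIT; vc=[10,6]
#13 0x2a→b10/s0 VC-HIT; vc=[4,6]
#14 0x28→b10/s0 L1-HIT; vc=[4,6]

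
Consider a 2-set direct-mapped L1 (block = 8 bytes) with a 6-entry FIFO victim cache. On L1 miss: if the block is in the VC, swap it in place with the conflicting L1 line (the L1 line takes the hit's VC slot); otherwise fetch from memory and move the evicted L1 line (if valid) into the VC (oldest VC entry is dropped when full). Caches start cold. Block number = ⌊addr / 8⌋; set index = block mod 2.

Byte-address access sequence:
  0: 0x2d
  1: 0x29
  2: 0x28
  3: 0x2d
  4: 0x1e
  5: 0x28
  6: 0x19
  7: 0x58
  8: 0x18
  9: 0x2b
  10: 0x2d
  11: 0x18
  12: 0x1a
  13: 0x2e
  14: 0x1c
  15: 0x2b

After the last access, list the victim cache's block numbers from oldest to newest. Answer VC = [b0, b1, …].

  [0] addr=0x2d blk=5 s=1: MISS | VC []
  [1] addr=0x29 blk=5 s=1: L1-HIT | VC []
  [2] addr=0x28 blk=5 s=1: L1-HIT | VC []
  [3] addr=0x2d blk=5 s=1: L1-HIT | VC []
  [4] addr=0x1e blk=3 s=1: MISS | VC [5]
  [5] addr=0x28 blk=5 s=1: VC-HIT | VC [3]
  [6] addr=0x19 blk=3 s=1: VC-HIT | VC [5]
  [7] addr=0x58 blk=11 s=1: MISS | VC [5, 3]
  [8] addr=0x18 blk=3 s=1: VC-HIT | VC [5, 11]
  [9] addr=0x2b blk=5 s=1: VC-HIT | VC [3, 11]
  [10] addr=0x2d blk=5 s=1: L1-HIT | VC [3, 11]
  [11] addr=0x18 blk=3 s=1: VC-HIT | VC [5, 11]
  [12] addr=0x1a blk=3 s=1: L1-HIT | VC [5, 11]
  [13] addr=0x2e blk=5 s=1: VC-HIT | VC [3, 11]
  [14] addr=0x1c blk=3 s=1: VC-HIT | VC [5, 11]
  [15] addr=0x2b blk=5 s=1: VC-HIT | VC [3, 11]

VC = [3, 11]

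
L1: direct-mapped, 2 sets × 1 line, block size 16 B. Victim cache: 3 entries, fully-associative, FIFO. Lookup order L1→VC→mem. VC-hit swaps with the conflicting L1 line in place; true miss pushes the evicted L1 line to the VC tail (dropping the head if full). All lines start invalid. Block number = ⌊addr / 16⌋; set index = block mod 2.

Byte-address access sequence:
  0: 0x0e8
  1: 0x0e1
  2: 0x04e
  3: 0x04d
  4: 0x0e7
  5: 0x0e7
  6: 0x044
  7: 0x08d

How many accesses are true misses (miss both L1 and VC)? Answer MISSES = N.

#0 0xe8→b14/s0 MISS; vc=[]
#1 0xe1→b14/s0 L1-HIT; vc=[]
#2 0x4e→b4/s0 MISS; vc=[14]
#3 0x4d→b4/s0 L1-HIT; vc=[14]
#4 0xe7→b14/s0 VC-HIT; vc=[4]
#5 0xe7→b14/s0 L1-HIT; vc=[4]
#6 0x44→b4/s0 VC-HIT; vc=[14]
#7 0x8d→b8/s0 MISS; vc=[14,4]

MISSES = 3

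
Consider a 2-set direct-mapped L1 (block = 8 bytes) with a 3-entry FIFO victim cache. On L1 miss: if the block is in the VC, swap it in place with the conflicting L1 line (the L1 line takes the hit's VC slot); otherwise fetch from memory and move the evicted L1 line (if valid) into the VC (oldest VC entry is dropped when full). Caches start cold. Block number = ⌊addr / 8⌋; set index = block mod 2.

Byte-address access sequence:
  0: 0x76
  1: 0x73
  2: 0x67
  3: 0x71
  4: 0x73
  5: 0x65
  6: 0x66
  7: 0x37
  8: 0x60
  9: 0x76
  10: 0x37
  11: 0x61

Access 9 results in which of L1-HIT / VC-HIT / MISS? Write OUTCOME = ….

#0 0x76→b14/s0 MISS; vc=[]
#1 0x73→b14/s0 L1-HIT; vc=[]
#2 0x67→b12/s0 MISS; vc=[14]
#3 0x71→b14/s0 VC-HIT; vc=[12]
#4 0x73→b14/s0 L1-HIT; vc=[12]
#5 0x65→b12/s0 VC-HIT; vc=[14]
#6 0x66→b12/s0 L1-HIT; vc=[14]
#7 0x37→b6/s0 MISS; vc=[14,12]
#8 0x60→b12/s0 VC-HIT; vc=[14,6]
#9 0x76→b14/s0 VC-HIT; vc=[12,6]
#10 0x37→b6/s0 VC-HIT; vc=[12,14]
#11 0x61→b12/s0 VC-HIT; vc=[6,14]

OUTCOME = VC-HIT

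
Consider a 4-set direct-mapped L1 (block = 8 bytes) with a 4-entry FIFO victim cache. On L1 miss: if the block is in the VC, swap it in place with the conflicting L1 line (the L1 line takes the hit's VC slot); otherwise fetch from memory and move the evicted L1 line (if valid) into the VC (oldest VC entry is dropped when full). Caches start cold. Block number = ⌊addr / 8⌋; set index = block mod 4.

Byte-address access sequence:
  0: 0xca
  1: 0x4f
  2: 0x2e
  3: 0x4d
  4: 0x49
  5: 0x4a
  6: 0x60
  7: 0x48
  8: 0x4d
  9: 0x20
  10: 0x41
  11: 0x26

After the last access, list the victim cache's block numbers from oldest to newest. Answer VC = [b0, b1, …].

VC = [25, 5, 12, 8]

  [0] addr=0xca blk=25 s=1: MISS | VC []
  [1] addr=0x4f blk=9 s=1: MISS | VC [25]
  [2] addr=0x2e blk=5 s=1: MISS | VC [25, 9]
  [3] addr=0x4d blk=9 s=1: VC-HIT | VC [25, 5]
  [4] addr=0x49 blk=9 s=1: L1-HIT | VC [25, 5]
  [5] addr=0x4a blk=9 s=1: L1-HIT | VC [25, 5]
  [6] addr=0x60 blk=12 s=0: MISS | VC [25, 5]
  [7] addr=0x48 blk=9 s=1: L1-HIT | VC [25, 5]
  [8] addr=0x4d blk=9 s=1: L1-HIT | VC [25, 5]
  [9] addr=0x20 blk=4 s=0: MISS | VC [25, 5, 12]
  [10] addr=0x41 blk=8 s=0: MISS | VC [25, 5, 12, 4]
  [11] addr=0x26 blk=4 s=0: VC-HIT | VC [25, 5, 12, 8]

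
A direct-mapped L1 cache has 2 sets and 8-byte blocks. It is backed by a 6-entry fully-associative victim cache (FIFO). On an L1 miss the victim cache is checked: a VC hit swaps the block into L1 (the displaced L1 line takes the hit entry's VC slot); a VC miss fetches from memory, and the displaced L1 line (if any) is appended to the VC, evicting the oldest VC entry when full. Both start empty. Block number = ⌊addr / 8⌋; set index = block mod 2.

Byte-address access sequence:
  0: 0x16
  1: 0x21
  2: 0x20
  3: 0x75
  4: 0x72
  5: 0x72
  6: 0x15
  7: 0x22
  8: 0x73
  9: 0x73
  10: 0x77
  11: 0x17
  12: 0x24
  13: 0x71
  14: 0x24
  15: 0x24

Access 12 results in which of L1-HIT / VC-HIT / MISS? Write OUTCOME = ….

OUTCOME = VC-HIT

#0 0x16→b2/s0 MISS; vc=[]
#1 0x21→b4/s0 MISS; vc=[2]
#2 0x20→b4/s0 L1-HIT; vc=[2]
#3 0x75→b14/s0 MISS; vc=[2,4]
#4 0x72→b14/s0 L1-HIT; vc=[2,4]
#5 0x72→b14/s0 L1-HIT; vc=[2,4]
#6 0x15→b2/s0 VC-HIT; vc=[14,4]
#7 0x22→b4/s0 VC-HIT; vc=[14,2]
#8 0x73→b14/s0 VC-HIT; vc=[4,2]
#9 0x73→b14/s0 L1-HIT; vc=[4,2]
#10 0x77→b14/s0 L1-HIT; vc=[4,2]
#11 0x17→b2/s0 VC-HIT; vc=[4,14]
#12 0x24→b4/s0 VC-HIT; vc=[2,14]
#13 0x71→b14/s0 VC-HIT; vc=[2,4]
#14 0x24→b4/s0 VC-HIT; vc=[2,14]
#15 0x24→b4/s0 L1-HIT; vc=[2,14]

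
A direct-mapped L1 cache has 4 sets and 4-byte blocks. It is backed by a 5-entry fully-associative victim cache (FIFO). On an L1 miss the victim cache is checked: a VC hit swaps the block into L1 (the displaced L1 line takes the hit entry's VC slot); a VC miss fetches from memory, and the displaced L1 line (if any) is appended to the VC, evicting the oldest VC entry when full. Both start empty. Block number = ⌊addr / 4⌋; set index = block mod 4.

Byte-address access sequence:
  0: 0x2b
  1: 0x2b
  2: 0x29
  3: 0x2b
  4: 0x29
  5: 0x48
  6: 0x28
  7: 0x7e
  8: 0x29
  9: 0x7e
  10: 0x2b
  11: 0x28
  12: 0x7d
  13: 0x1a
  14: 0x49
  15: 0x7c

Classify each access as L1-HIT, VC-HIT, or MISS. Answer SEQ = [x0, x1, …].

SEQ = [MISS, L1-HIT, L1-HIT, L1-HIT, L1-HIT, MISS, VC-HIT, MISS, L1-HIT, L1-HIT, L1-HIT, L1-HIT, L1-HIT, MISS, VC-HIT, L1-HIT]

#0 0x2b→b10/s2 MISS; vc=[]
#1 0x2b→b10/s2 L1-HIT; vc=[]
#2 0x29→b10/s2 L1-HIT; vc=[]
#3 0x2b→b10/s2 L1-HIT; vc=[]
#4 0x29→b10/s2 L1-HIT; vc=[]
#5 0x48→b18/s2 MISS; vc=[10]
#6 0x28→b10/s2 VC-HIT; vc=[18]
#7 0x7e→b31/s3 MISS; vc=[18]
#8 0x29→b10/s2 L1-HIT; vc=[18]
#9 0x7e→b31/s3 L1-HIT; vc=[18]
#10 0x2b→b10/s2 L1-HIT; vc=[18]
#11 0x28→b10/s2 L1-HIT; vc=[18]
#12 0x7d→b31/s3 L1-HIT; vc=[18]
#13 0x1a→b6/s2 MISS; vc=[18,10]
#14 0x49→b18/s2 VC-HIT; vc=[6,10]
#15 0x7c→b31/s3 L1-HIT; vc=[6,10]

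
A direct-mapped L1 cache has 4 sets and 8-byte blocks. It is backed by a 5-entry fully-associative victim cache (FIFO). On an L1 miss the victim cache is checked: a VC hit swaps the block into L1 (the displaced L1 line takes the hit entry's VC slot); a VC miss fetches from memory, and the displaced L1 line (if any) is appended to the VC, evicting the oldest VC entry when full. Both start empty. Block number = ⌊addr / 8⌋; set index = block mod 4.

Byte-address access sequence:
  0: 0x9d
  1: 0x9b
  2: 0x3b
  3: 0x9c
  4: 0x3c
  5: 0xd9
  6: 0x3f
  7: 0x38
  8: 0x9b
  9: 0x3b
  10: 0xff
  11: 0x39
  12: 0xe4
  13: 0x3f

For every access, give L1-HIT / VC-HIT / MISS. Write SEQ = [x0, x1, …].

SEQ = [MISS, L1-HIT, MISS, VC-HIT, VC-HIT, MISS, VC-HIT, L1-HIT, VC-HIT, VC-HIT, MISS, VC-HIT, MISS, L1-HIT]

  [0] addr=0x9d blk=19 s=3: MISS | VC []
  [1] addr=0x9b blk=19 s=3: L1-HIT | VC []
  [2] addr=0x3b blk=7 s=3: MISS | VC [19]
  [3] addr=0x9c blk=19 s=3: VC-HIT | VC [7]
  [4] addr=0x3c blk=7 s=3: VC-HIT | VC [19]
  [5] addr=0xd9 blk=27 s=3: MISS | VC [19, 7]
  [6] addr=0x3f blk=7 s=3: VC-HIT | VC [19, 27]
  [7] addr=0x38 blk=7 s=3: L1-HIT | VC [19, 27]
  [8] addr=0x9b blk=19 s=3: VC-HIT | VC [7, 27]
  [9] addr=0x3b blk=7 s=3: VC-HIT | VC [19, 27]
  [10] addr=0xff blk=31 s=3: MISS | VC [19, 27, 7]
  [11] addr=0x39 blk=7 s=3: VC-HIT | VC [19, 27, 31]
  [12] addr=0xe4 blk=28 s=0: MISS | VC [19, 27, 31]
  [13] addr=0x3f blk=7 s=3: L1-HIT | VC [19, 27, 31]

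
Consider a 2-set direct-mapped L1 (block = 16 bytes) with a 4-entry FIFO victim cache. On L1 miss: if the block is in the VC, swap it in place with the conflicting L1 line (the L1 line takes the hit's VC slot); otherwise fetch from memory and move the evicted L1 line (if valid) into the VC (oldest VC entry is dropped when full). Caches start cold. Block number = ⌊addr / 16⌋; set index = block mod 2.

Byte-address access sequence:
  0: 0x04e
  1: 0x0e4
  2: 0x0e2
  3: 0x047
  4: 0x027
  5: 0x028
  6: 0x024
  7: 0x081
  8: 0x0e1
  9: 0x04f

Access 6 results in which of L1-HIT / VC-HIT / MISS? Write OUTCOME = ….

0: 0x4e (blk 4, set 0) → MISS  vc=[]
1: 0xe4 (blk 14, set 0) → MISS  vc=[4]
2: 0xe2 (blk 14, set 0) → L1-HIT  vc=[4]
3: 0x47 (blk 4, set 0) → VC-HIT  vc=[14]
4: 0x27 (blk 2, set 0) → MISS  vc=[14, 4]
5: 0x28 (blk 2, set 0) → L1-HIT  vc=[14, 4]
6: 0x24 (blk 2, set 0) → L1-HIT  vc=[14, 4]
7: 0x81 (blk 8, set 0) → MISS  vc=[14, 4, 2]
8: 0xe1 (blk 14, set 0) → VC-HIT  vc=[8, 4, 2]
9: 0x4f (blk 4, set 0) → VC-HIT  vc=[8, 14, 2]

OUTCOME = L1-HIT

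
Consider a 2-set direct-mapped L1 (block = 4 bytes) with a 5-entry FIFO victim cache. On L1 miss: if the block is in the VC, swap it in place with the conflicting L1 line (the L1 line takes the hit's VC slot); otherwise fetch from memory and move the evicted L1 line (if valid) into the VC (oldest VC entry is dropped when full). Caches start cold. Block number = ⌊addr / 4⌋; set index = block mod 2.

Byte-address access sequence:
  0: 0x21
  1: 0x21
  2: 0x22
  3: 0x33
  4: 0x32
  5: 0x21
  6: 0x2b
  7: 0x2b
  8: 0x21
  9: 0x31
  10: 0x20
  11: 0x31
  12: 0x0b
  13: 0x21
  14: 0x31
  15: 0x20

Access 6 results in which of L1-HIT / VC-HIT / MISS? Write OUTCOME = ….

OUTCOME = MISS

  [0] addr=0x21 blk=8 s=0: MISS | VC []
  [1] addr=0x21 blk=8 s=0: L1-HIT | VC []
  [2] addr=0x22 blk=8 s=0: L1-HIT | VC []
  [3] addr=0x33 blk=12 s=0: MISS | VC [8]
  [4] addr=0x32 blk=12 s=0: L1-HIT | VC [8]
  [5] addr=0x21 blk=8 s=0: VC-HIT | VC [12]
  [6] addr=0x2b blk=10 s=0: MISS | VC [12, 8]
  [7] addr=0x2b blk=10 s=0: L1-HIT | VC [12, 8]
  [8] addr=0x21 blk=8 s=0: VC-HIT | VC [12, 10]
  [9] addr=0x31 blk=12 s=0: VC-HIT | VC [8, 10]
  [10] addr=0x20 blk=8 s=0: VC-HIT | VC [12, 10]
  [11] addr=0x31 blk=12 s=0: VC-HIT | VC [8, 10]
  [12] addr=0xb blk=2 s=0: MISS | VC [8, 10, 12]
  [13] addr=0x21 blk=8 s=0: VC-HIT | VC [2, 10, 12]
  [14] addr=0x31 blk=12 s=0: VC-HIT | VC [2, 10, 8]
  [15] addr=0x20 blk=8 s=0: VC-HIT | VC [2, 10, 12]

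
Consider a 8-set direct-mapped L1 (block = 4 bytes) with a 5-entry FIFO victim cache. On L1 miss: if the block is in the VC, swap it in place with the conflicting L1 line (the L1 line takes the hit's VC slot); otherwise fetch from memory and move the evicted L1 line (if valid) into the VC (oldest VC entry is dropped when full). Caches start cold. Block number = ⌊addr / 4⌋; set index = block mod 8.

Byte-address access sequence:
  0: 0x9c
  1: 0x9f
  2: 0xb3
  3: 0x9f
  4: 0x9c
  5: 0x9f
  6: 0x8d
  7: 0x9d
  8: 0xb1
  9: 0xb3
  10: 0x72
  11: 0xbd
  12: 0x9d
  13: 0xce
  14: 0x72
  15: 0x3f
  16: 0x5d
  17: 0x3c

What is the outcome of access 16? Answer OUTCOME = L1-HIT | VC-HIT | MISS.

OUTCOME = MISS

0: 0x9c (blk 39, set 7) → MISS  vc=[]
1: 0x9f (blk 39, set 7) → L1-HIT  vc=[]
2: 0xb3 (blk 44, set 4) → MISS  vc=[]
3: 0x9f (blk 39, set 7) → L1-HIT  vc=[]
4: 0x9c (blk 39, set 7) → L1-HIT  vc=[]
5: 0x9f (blk 39, set 7) → L1-HIT  vc=[]
6: 0x8d (blk 35, set 3) → MISS  vc=[]
7: 0x9d (blk 39, set 7) → L1-HIT  vc=[]
8: 0xb1 (blk 44, set 4) → L1-HIT  vc=[]
9: 0xb3 (blk 44, set 4) → L1-HIT  vc=[]
10: 0x72 (blk 28, set 4) → MISS  vc=[44]
11: 0xbd (blk 47, set 7) → MISS  vc=[44, 39]
12: 0x9d (blk 39, set 7) → VC-HIT  vc=[44, 47]
13: 0xce (blk 51, set 3) → MISS  vc=[44, 47, 35]
14: 0x72 (blk 28, set 4) → L1-HIT  vc=[44, 47, 35]
15: 0x3f (blk 15, set 7) → MISS  vc=[44, 47, 35, 39]
16: 0x5d (blk 23, set 7) → MISS  vc=[44, 47, 35, 39, 15]
17: 0x3c (blk 15, set 7) → VC-HIT  vc=[44, 47, 35, 39, 23]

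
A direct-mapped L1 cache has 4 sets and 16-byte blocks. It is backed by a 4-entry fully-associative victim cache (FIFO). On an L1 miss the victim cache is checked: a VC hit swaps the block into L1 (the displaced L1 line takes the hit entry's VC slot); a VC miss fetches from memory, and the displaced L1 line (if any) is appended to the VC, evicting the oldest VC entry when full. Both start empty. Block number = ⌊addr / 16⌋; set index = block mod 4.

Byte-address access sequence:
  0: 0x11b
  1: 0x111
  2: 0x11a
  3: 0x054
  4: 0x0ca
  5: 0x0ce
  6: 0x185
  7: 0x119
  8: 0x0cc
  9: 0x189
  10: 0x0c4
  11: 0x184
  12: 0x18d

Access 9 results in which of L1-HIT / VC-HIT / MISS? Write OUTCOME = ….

OUTCOME = VC-HIT

0: 0x11b (blk 17, set 1) → MISS  vc=[]
1: 0x111 (blk 17, set 1) → L1-HIT  vc=[]
2: 0x11a (blk 17, set 1) → L1-HIT  vc=[]
3: 0x54 (blk 5, set 1) → MISS  vc=[17]
4: 0xca (blk 12, set 0) → MISS  vc=[17]
5: 0xce (blk 12, set 0) → L1-HIT  vc=[17]
6: 0x185 (blk 24, set 0) → MISS  vc=[17, 12]
7: 0x119 (blk 17, set 1) → VC-HIT  vc=[5, 12]
8: 0xcc (blk 12, set 0) → VC-HIT  vc=[5, 24]
9: 0x189 (blk 24, set 0) → VC-HIT  vc=[5, 12]
10: 0xc4 (blk 12, set 0) → VC-HIT  vc=[5, 24]
11: 0x184 (blk 24, set 0) → VC-HIT  vc=[5, 12]
12: 0x18d (blk 24, set 0) → L1-HIT  vc=[5, 12]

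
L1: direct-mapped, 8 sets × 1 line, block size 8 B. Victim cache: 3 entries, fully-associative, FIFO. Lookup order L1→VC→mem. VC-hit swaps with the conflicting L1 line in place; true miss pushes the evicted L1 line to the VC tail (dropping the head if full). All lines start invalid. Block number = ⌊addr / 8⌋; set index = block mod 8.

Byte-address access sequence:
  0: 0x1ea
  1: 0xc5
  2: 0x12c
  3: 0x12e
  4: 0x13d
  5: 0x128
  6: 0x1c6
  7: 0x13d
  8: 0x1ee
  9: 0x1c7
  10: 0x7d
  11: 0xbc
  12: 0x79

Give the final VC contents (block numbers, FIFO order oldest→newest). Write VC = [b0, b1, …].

#0 0x1ea→b61/s5 MISS; vc=[]
#1 0xc5→b24/s0 MISS; vc=[]
#2 0x12c→b37/s5 MISS; vc=[61]
#3 0x12e→b37/s5 L1-HIT; vc=[61]
#4 0x13d→b39/s7 MISS; vc=[61]
#5 0x128→b37/s5 L1-HIT; vc=[61]
#6 0x1c6→b56/s0 MISS; vc=[61,24]
#7 0x13d→b39/s7 L1-HIT; vc=[61,24]
#8 0x1ee→b61/s5 VC-HIT; vc=[37,24]
#9 0x1c7→b56/s0 L1-HIT; vc=[37,24]
#10 0x7d→b15/s7 MISS; vc=[37,24,39]
#11 0xbc→b23/s7 MISS; vc=[24,39,15]
#12 0x79→b15/s7 VC-HIT; vc=[24,39,23]

VC = [24, 39, 23]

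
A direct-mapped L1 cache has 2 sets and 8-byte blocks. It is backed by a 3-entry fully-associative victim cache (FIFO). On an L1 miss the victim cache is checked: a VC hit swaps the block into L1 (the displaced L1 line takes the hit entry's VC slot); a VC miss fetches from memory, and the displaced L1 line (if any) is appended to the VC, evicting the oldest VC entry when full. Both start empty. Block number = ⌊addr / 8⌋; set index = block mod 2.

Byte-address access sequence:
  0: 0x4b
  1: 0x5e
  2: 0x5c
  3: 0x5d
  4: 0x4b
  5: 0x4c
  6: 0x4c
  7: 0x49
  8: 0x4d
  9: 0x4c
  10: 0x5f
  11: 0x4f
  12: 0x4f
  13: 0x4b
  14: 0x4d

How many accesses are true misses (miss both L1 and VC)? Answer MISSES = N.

MISSES = 2

0: 0x4b (blk 9, set 1) → MISS  vc=[]
1: 0x5e (blk 11, set 1) → MISS  vc=[9]
2: 0x5c (blk 11, set 1) → L1-HIT  vc=[9]
3: 0x5d (blk 11, set 1) → L1-HIT  vc=[9]
4: 0x4b (blk 9, set 1) → VC-HIT  vc=[11]
5: 0x4c (blk 9, set 1) → L1-HIT  vc=[11]
6: 0x4c (blk 9, set 1) → L1-HIT  vc=[11]
7: 0x49 (blk 9, set 1) → L1-HIT  vc=[11]
8: 0x4d (blk 9, set 1) → L1-HIT  vc=[11]
9: 0x4c (blk 9, set 1) → L1-HIT  vc=[11]
10: 0x5f (blk 11, set 1) → VC-HIT  vc=[9]
11: 0x4f (blk 9, set 1) → VC-HIT  vc=[11]
12: 0x4f (blk 9, set 1) → L1-HIT  vc=[11]
13: 0x4b (blk 9, set 1) → L1-HIT  vc=[11]
14: 0x4d (blk 9, set 1) → L1-HIT  vc=[11]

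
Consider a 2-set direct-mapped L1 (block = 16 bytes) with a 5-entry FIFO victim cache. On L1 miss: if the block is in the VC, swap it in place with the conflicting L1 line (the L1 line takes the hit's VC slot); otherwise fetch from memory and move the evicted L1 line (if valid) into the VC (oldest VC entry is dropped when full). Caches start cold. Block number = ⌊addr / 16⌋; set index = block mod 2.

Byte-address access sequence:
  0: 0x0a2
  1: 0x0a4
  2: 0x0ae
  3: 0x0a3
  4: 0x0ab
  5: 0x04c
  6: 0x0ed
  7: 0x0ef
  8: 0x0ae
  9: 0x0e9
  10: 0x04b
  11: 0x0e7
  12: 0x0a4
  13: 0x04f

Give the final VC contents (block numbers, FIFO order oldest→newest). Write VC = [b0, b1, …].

0: 0xa2 (blk 10, set 0) → MISS  vc=[]
1: 0xa4 (blk 10, set 0) → L1-HIT  vc=[]
2: 0xae (blk 10, set 0) → L1-HIT  vc=[]
3: 0xa3 (blk 10, set 0) → L1-HIT  vc=[]
4: 0xab (blk 10, set 0) → L1-HIT  vc=[]
5: 0x4c (blk 4, set 0) → MISS  vc=[10]
6: 0xed (blk 14, set 0) → MISS  vc=[10, 4]
7: 0xef (blk 14, set 0) → L1-HIT  vc=[10, 4]
8: 0xae (blk 10, set 0) → VC-HIT  vc=[14, 4]
9: 0xe9 (blk 14, set 0) → VC-HIT  vc=[10, 4]
10: 0x4b (blk 4, set 0) → VC-HIT  vc=[10, 14]
11: 0xe7 (blk 14, set 0) → VC-HIT  vc=[10, 4]
12: 0xa4 (blk 10, set 0) → VC-HIT  vc=[14, 4]
13: 0x4f (blk 4, set 0) → VC-HIT  vc=[14, 10]

VC = [14, 10]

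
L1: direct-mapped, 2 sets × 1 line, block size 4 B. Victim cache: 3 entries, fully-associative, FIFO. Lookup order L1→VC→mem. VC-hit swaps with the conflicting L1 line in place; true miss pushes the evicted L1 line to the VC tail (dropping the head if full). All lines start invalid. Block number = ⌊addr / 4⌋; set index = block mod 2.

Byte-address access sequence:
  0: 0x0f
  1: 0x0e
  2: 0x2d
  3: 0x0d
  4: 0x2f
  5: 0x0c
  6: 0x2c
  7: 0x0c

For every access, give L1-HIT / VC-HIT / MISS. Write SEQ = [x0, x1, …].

SEQ = [MISS, L1-HIT, MISS, VC-HIT, VC-HIT, VC-HIT, VC-HIT, VC-HIT]

#0 0xf→b3/s1 MISS; vc=[]
#1 0xe→b3/s1 L1-HIT; vc=[]
#2 0x2d→b11/s1 MISS; vc=[3]
#3 0xd→b3/s1 VC-HIT; vc=[11]
#4 0x2f→b11/s1 VC-HIT; vc=[3]
#5 0xc→b3/s1 VC-HIT; vc=[11]
#6 0x2c→b11/s1 VC-HIT; vc=[3]
#7 0xc→b3/s1 VC-HIT; vc=[11]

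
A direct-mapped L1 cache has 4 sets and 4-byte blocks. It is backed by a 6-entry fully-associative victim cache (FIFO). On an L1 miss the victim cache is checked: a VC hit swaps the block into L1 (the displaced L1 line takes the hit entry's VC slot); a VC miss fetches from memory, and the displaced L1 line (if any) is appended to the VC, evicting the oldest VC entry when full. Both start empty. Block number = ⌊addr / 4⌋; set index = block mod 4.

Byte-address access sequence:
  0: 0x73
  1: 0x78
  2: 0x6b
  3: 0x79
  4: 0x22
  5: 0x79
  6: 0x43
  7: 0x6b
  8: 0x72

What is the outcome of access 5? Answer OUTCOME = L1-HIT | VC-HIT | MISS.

OUTCOME = L1-HIT

0: 0x73 (blk 28, set 0) → MISS  vc=[]
1: 0x78 (blk 30, set 2) → MISS  vc=[]
2: 0x6b (blk 26, set 2) → MISS  vc=[30]
3: 0x79 (blk 30, set 2) → VC-HIT  vc=[26]
4: 0x22 (blk 8, set 0) → MISS  vc=[26, 28]
5: 0x79 (blk 30, set 2) → L1-HIT  vc=[26, 28]
6: 0x43 (blk 16, set 0) → MISS  vc=[26, 28, 8]
7: 0x6b (blk 26, set 2) → VC-HIT  vc=[30, 28, 8]
8: 0x72 (blk 28, set 0) → VC-HIT  vc=[30, 16, 8]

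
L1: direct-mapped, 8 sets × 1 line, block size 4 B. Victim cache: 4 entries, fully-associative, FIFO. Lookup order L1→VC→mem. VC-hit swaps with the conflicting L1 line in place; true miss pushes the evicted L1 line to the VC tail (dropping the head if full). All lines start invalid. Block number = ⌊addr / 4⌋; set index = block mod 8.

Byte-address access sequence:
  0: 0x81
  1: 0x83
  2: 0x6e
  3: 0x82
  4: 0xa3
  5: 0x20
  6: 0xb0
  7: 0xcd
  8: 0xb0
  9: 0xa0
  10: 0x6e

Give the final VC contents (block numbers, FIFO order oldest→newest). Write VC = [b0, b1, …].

VC = [32, 8, 51]

0: 0x81 (blk 32, set 0) → MISS  vc=[]
1: 0x83 (blk 32, set 0) → L1-HIT  vc=[]
2: 0x6e (blk 27, set 3) → MISS  vc=[]
3: 0x82 (blk 32, set 0) → L1-HIT  vc=[]
4: 0xa3 (blk 40, set 0) → MISS  vc=[32]
5: 0x20 (blk 8, set 0) → MISS  vc=[32, 40]
6: 0xb0 (blk 44, set 4) → MISS  vc=[32, 40]
7: 0xcd (blk 51, set 3) → MISS  vc=[32, 40, 27]
8: 0xb0 (blk 44, set 4) → L1-HIT  vc=[32, 40, 27]
9: 0xa0 (blk 40, set 0) → VC-HIT  vc=[32, 8, 27]
10: 0x6e (blk 27, set 3) → VC-HIT  vc=[32, 8, 51]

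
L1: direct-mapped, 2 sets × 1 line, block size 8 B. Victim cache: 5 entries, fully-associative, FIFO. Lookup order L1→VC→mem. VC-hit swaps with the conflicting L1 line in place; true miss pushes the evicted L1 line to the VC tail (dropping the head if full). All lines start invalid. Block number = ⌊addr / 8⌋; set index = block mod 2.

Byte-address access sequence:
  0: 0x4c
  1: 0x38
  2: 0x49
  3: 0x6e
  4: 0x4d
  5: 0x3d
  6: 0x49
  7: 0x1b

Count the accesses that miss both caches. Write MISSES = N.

0: 0x4c (blk 9, set 1) → MISS  vc=[]
1: 0x38 (blk 7, set 1) → MISS  vc=[9]
2: 0x49 (blk 9, set 1) → VC-HIT  vc=[7]
3: 0x6e (blk 13, set 1) → MISS  vc=[7, 9]
4: 0x4d (blk 9, set 1) → VC-HIT  vc=[7, 13]
5: 0x3d (blk 7, set 1) → VC-HIT  vc=[9, 13]
6: 0x49 (blk 9, set 1) → VC-HIT  vc=[7, 13]
7: 0x1b (blk 3, set 1) → MISS  vc=[7, 13, 9]

MISSES = 4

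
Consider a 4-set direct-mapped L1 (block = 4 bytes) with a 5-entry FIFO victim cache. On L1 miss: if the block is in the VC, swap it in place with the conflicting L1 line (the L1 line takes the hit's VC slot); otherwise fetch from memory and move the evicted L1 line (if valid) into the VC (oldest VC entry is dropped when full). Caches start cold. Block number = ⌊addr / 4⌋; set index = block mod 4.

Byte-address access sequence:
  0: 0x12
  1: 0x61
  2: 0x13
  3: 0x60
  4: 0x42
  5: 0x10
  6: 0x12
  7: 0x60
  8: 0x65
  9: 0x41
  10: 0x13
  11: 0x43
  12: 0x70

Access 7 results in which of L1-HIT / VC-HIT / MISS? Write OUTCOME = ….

#0 0x12→b4/s0 MISS; vc=[]
#1 0x61→b24/s0 MISS; vc=[4]
#2 0x13→b4/s0 VC-HIT; vc=[24]
#3 0x60→b24/s0 VC-HIT; vc=[4]
#4 0x42→b16/s0 MISS; vc=[4,24]
#5 0x10→b4/s0 VC-HIT; vc=[16,24]
#6 0x12→b4/s0 L1-HIT; vc=[16,24]
#7 0x60→b24/s0 VC-HIT; vc=[16,4]
#8 0x65→b25/s1 MISS; vc=[16,4]
#9 0x41→b16/s0 VC-HIT; vc=[24,4]
#10 0x13→b4/s0 VC-HIT; vc=[24,16]
#11 0x43→b16/s0 VC-HIT; vc=[24,4]
#12 0x70→b28/s0 MISS; vc=[24,4,16]

OUTCOME = VC-HIT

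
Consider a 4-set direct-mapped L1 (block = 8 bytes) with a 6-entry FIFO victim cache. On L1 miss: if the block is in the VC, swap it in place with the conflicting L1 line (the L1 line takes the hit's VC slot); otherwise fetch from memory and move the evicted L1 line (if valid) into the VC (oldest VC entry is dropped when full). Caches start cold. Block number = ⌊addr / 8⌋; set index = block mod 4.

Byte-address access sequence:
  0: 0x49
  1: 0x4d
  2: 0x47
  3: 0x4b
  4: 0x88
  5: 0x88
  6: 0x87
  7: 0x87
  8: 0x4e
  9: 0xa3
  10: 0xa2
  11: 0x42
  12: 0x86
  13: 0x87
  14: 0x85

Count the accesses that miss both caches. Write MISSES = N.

MISSES = 5

  [0] addr=0x49 blk=9 s=1: MISS | VC []
  [1] addr=0x4d blk=9 s=1: L1-HIT | VC []
  [2] addr=0x47 blk=8 s=0: MISS | VC []
  [3] addr=0x4b blk=9 s=1: L1-HIT | VC []
  [4] addr=0x88 blk=17 s=1: MISS | VC [9]
  [5] addr=0x88 blk=17 s=1: L1-HIT | VC [9]
  [6] addr=0x87 blk=16 s=0: MISS | VC [9, 8]
  [7] addr=0x87 blk=16 s=0: L1-HIT | VC [9, 8]
  [8] addr=0x4e blk=9 s=1: VC-HIT | VC [17, 8]
  [9] addr=0xa3 blk=20 s=0: MISS | VC [17, 8, 16]
  [10] addr=0xa2 blk=20 s=0: L1-HIT | VC [17, 8, 16]
  [11] addr=0x42 blk=8 s=0: VC-HIT | VC [17, 20, 16]
  [12] addr=0x86 blk=16 s=0: VC-HIT | VC [17, 20, 8]
  [13] addr=0x87 blk=16 s=0: L1-HIT | VC [17, 20, 8]
  [14] addr=0x85 blk=16 s=0: L1-HIT | VC [17, 20, 8]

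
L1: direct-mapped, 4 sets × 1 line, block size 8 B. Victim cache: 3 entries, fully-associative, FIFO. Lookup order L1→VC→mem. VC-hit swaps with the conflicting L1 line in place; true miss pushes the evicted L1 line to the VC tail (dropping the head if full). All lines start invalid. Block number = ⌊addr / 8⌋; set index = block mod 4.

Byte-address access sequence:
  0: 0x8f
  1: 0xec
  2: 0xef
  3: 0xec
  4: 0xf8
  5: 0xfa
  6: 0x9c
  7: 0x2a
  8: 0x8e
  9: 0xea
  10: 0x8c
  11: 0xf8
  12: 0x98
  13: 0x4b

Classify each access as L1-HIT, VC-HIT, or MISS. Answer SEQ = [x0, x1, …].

0: 0x8f (blk 17, set 1) → MISS  vc=[]
1: 0xec (blk 29, set 1) → MISS  vc=[17]
2: 0xef (blk 29, set 1) → L1-HIT  vc=[17]
3: 0xec (blk 29, set 1) → L1-HIT  vc=[17]
4: 0xf8 (blk 31, set 3) → MISS  vc=[17]
5: 0xfa (blk 31, set 3) → L1-HIT  vc=[17]
6: 0x9c (blk 19, set 3) → MISS  vc=[17, 31]
7: 0x2a (blk 5, set 1) → MISS  vc=[17, 31, 29]
8: 0x8e (blk 17, set 1) → VC-HIT  vc=[5, 31, 29]
9: 0xea (blk 29, set 1) → VC-HIT  vc=[5, 31, 17]
10: 0x8c (blk 17, set 1) → VC-HIT  vc=[5, 31, 29]
11: 0xf8 (blk 31, set 3) → VC-HIT  vc=[5, 19, 29]
12: 0x98 (blk 19, set 3) → VC-HIT  vc=[5, 31, 29]
13: 0x4b (blk 9, set 1) → MISS  vc=[31, 29, 17]

SEQ = [MISS, MISS, L1-HIT, L1-HIT, MISS, L1-HIT, MISS, MISS, VC-HIT, VC-HIT, VC-HIT, VC-HIT, VC-HIT, MISS]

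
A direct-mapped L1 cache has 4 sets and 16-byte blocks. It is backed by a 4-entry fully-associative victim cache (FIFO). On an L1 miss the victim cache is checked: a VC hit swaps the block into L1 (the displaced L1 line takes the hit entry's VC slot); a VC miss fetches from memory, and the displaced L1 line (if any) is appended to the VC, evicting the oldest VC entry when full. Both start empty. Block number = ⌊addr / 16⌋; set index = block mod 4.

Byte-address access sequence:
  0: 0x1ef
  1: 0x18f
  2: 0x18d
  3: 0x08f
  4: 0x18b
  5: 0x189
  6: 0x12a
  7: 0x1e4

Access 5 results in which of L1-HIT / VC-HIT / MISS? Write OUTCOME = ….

0: 0x1ef (blk 30, set 2) → MISS  vc=[]
1: 0x18f (blk 24, set 0) → MISS  vc=[]
2: 0x18d (blk 24, set 0) → L1-HIT  vc=[]
3: 0x8f (blk 8, set 0) → MISS  vc=[24]
4: 0x18b (blk 24, set 0) → VC-HIT  vc=[8]
5: 0x189 (blk 24, set 0) → L1-HIT  vc=[8]
6: 0x12a (blk 18, set 2) → MISS  vc=[8, 30]
7: 0x1e4 (blk 30, set 2) → VC-HIT  vc=[8, 18]

OUTCOME = L1-HIT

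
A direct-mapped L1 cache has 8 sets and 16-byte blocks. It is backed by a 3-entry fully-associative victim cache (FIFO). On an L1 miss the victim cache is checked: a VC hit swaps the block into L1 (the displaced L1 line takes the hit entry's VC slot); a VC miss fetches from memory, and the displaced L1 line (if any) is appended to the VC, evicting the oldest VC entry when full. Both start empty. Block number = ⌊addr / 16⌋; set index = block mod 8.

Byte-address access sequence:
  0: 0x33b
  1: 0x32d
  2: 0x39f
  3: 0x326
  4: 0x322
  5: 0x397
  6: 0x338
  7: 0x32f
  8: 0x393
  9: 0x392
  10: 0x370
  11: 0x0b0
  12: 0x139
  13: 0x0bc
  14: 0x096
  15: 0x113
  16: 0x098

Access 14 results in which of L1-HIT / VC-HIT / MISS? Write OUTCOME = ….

OUTCOME = MISS

0: 0x33b (blk 51, set 3) → MISS  vc=[]
1: 0x32d (blk 50, set 2) → MISS  vc=[]
2: 0x39f (blk 57, set 1) → MISS  vc=[]
3: 0x326 (blk 50, set 2) → L1-HIT  vc=[]
4: 0x322 (blk 50, set 2) → L1-HIT  vc=[]
5: 0x397 (blk 57, set 1) → L1-HIT  vc=[]
6: 0x338 (blk 51, set 3) → L1-HIT  vc=[]
7: 0x32f (blk 50, set 2) → L1-HIT  vc=[]
8: 0x393 (blk 57, set 1) → L1-HIT  vc=[]
9: 0x392 (blk 57, set 1) → L1-HIT  vc=[]
10: 0x370 (blk 55, set 7) → MISS  vc=[]
11: 0xb0 (blk 11, set 3) → MISS  vc=[51]
12: 0x139 (blk 19, set 3) → MISS  vc=[51, 11]
13: 0xbc (blk 11, set 3) → VC-HIT  vc=[51, 19]
14: 0x96 (blk 9, set 1) → MISS  vc=[51, 19, 57]
15: 0x113 (blk 17, set 1) → MISS  vc=[19, 57, 9]
16: 0x98 (blk 9, set 1) → VC-HIT  vc=[19, 57, 17]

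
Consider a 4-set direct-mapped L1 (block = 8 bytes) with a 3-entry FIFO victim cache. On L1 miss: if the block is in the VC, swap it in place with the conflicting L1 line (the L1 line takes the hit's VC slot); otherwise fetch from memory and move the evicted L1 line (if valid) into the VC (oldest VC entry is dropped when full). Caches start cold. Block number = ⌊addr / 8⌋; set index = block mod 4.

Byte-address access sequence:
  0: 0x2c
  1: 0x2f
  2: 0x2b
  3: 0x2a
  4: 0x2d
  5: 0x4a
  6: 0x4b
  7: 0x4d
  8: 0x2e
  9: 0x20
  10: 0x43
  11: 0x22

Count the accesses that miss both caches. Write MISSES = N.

MISSES = 4

  [0] addr=0x2c blk=5 s=1: MISS | VC []
  [1] addr=0x2f blk=5 s=1: L1-HIT | VC []
  [2] addr=0x2b blk=5 s=1: L1-HIT | VC []
  [3] addr=0x2a blk=5 s=1: L1-HIT | VC []
  [4] addr=0x2d blk=5 s=1: L1-HIT | VC []
  [5] addr=0x4a blk=9 s=1: MISS | VC [5]
  [6] addr=0x4b blk=9 s=1: L1-HIT | VC [5]
  [7] addr=0x4d blk=9 s=1: L1-HIT | VC [5]
  [8] addr=0x2e blk=5 s=1: VC-HIT | VC [9]
  [9] addr=0x20 blk=4 s=0: MISS | VC [9]
  [10] addr=0x43 blk=8 s=0: MISS | VC [9, 4]
  [11] addr=0x22 blk=4 s=0: VC-HIT | VC [9, 8]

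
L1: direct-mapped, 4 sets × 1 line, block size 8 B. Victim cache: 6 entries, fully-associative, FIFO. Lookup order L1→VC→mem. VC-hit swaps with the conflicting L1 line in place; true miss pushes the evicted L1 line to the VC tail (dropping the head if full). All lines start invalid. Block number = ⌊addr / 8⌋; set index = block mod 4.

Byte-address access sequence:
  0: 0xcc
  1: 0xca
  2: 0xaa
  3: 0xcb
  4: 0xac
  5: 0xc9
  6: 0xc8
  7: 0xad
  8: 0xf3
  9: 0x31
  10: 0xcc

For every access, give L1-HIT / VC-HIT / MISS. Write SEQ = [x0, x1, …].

  [0] addr=0xcc blk=25 s=1: MISS | VC []
  [1] addr=0xca blk=25 s=1: L1-HIT | VC []
  [2] addr=0xaa blk=21 s=1: MISS | VC [25]
  [3] addr=0xcb blk=25 s=1: VC-HIT | VC [21]
  [4] addr=0xac blk=21 s=1: VC-HIT | VC [25]
  [5] addr=0xc9 blk=25 s=1: VC-HIT | VC [21]
  [6] addr=0xc8 blk=25 s=1: L1-HIT | VC [21]
  [7] addr=0xad blk=21 s=1: VC-HIT | VC [25]
  [8] addr=0xf3 blk=30 s=2: MISS | VC [25]
  [9] addr=0x31 blk=6 s=2: MISS | VC [25, 30]
  [10] addr=0xcc blk=25 s=1: VC-HIT | VC [21, 30]

SEQ = [MISS, L1-HIT, MISS, VC-HIT, VC-HIT, VC-HIT, L1-HIT, VC-HIT, MISS, MISS, VC-HIT]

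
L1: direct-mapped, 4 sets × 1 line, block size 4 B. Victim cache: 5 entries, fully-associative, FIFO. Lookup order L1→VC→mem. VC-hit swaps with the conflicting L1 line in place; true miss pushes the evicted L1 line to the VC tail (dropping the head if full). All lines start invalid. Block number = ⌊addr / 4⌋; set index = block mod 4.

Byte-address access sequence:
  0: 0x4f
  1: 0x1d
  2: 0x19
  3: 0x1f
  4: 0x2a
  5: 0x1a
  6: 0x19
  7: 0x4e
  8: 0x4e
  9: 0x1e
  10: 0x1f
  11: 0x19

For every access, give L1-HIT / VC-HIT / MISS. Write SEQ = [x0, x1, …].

#0 0x4f→b19/s3 MISS; vc=[]
#1 0x1d→b7/s3 MISS; vc=[19]
#2 0x19→b6/s2 MISS; vc=[19]
#3 0x1f→b7/s3 L1-HIT; vc=[19]
#4 0x2a→b10/s2 MISS; vc=[19,6]
#5 0x1a→b6/s2 VC-HIT; vc=[19,10]
#6 0x19→b6/s2 L1-HIT; vc=[19,10]
#7 0x4e→b19/s3 VC-HIT; vc=[7,10]
#8 0x4e→b19/s3 L1-HIT; vc=[7,10]
#9 0x1e→b7/s3 VC-HIT; vc=[19,10]
#10 0x1f→b7/s3 L1-HIT; vc=[19,10]
#11 0x19→b6/s2 L1-HIT; vc=[19,10]

SEQ = [MISS, MISS, MISS, L1-HIT, MISS, VC-HIT, L1-HIT, VC-HIT, L1-HIT, VC-HIT, L1-HIT, L1-HIT]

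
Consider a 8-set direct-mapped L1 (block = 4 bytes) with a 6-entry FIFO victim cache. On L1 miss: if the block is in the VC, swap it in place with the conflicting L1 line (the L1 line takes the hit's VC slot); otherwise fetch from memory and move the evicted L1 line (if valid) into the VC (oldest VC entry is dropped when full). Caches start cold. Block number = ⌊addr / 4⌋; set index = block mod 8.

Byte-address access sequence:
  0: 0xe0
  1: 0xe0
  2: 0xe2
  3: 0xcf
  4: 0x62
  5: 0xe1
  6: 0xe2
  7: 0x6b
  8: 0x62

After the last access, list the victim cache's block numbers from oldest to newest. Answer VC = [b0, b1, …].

#0 0xe0→b56/s0 MISS; vc=[]
#1 0xe0→b56/s0 L1-HIT; vc=[]
#2 0xe2→b56/s0 L1-HIT; vc=[]
#3 0xcf→b51/s3 MISS; vc=[]
#4 0x62→b24/s0 MISS; vc=[56]
#5 0xe1→b56/s0 VC-HIT; vc=[24]
#6 0xe2→b56/s0 L1-HIT; vc=[24]
#7 0x6b→b26/s2 MISS; vc=[24]
#8 0x62→b24/s0 VC-HIT; vc=[56]

VC = [56]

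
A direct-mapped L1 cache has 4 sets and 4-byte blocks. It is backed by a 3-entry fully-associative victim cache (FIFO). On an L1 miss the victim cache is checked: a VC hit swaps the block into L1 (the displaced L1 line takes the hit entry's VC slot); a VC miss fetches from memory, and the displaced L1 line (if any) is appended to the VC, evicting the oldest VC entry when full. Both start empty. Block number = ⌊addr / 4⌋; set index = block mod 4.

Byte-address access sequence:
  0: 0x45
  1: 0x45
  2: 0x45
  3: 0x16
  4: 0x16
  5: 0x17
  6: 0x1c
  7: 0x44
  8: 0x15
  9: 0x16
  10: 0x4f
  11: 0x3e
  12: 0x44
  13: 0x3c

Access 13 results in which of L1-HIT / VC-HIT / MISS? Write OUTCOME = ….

OUTCOME = L1-HIT

#0 0x45→b17/s1 MISS; vc=[]
#1 0x45→b17/s1 L1-HIT; vc=[]
#2 0x45→b17/s1 L1-HIT; vc=[]
#3 0x16→b5/s1 MISS; vc=[17]
#4 0x16→b5/s1 L1-HIT; vc=[17]
#5 0x17→b5/s1 L1-HIT; vc=[17]
#6 0x1c→b7/s3 MISS; vc=[17]
#7 0x44→b17/s1 VC-HIT; vc=[5]
#8 0x15→b5/s1 VC-HIT; vc=[17]
#9 0x16→b5/s1 L1-HIT; vc=[17]
#10 0x4f→b19/s3 MISS; vc=[17,7]
#11 0x3e→b15/s3 MISS; vc=[17,7,19]
#12 0x44→b17/s1 VC-HIT; vc=[5,7,19]
#13 0x3c→b15/s3 L1-HIT; vc=[5,7,19]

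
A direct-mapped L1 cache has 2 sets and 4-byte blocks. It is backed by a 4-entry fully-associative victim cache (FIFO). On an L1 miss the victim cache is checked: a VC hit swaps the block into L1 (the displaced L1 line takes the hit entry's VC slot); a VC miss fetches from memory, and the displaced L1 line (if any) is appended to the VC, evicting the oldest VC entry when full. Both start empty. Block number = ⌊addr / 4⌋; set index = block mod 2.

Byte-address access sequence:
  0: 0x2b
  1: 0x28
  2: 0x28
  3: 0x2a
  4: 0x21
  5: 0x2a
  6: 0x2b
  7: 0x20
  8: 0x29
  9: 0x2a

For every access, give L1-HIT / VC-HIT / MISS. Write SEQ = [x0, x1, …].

SEQ = [MISS, L1-HIT, L1-HIT, L1-HIT, MISS, VC-HIT, L1-HIT, VC-HIT, VC-HIT, L1-HIT]

0: 0x2b (blk 10, set 0) → MISS  vc=[]
1: 0x28 (blk 10, set 0) → L1-HIT  vc=[]
2: 0x28 (blk 10, set 0) → L1-HIT  vc=[]
3: 0x2a (blk 10, set 0) → L1-HIT  vc=[]
4: 0x21 (blk 8, set 0) → MISS  vc=[10]
5: 0x2a (blk 10, set 0) → VC-HIT  vc=[8]
6: 0x2b (blk 10, set 0) → L1-HIT  vc=[8]
7: 0x20 (blk 8, set 0) → VC-HIT  vc=[10]
8: 0x29 (blk 10, set 0) → VC-HIT  vc=[8]
9: 0x2a (blk 10, set 0) → L1-HIT  vc=[8]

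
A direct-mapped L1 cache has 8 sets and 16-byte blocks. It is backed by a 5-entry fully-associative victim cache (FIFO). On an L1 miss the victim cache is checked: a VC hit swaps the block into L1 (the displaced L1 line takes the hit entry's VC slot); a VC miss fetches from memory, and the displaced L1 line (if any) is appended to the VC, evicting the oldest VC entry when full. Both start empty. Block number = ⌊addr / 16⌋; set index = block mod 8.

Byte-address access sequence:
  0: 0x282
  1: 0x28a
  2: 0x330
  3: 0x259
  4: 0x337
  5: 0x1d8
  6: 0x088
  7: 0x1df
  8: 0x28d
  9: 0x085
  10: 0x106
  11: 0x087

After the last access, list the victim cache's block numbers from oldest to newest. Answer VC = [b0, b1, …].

VC = [37, 40, 16]

#0 0x282→b40/s0 MISS; vc=[]
#1 0x28a→b40/s0 L1-HIT; vc=[]
#2 0x330→b51/s3 MISS; vc=[]
#3 0x259→b37/s5 MISS; vc=[]
#4 0x337→b51/s3 L1-HIT; vc=[]
#5 0x1d8→b29/s5 MISS; vc=[37]
#6 0x88→b8/s0 MISS; vc=[37,40]
#7 0x1df→b29/s5 L1-HIT; vc=[37,40]
#8 0x28d→b40/s0 VC-HIT; vc=[37,8]
#9 0x85→b8/s0 VC-HIT; vc=[37,40]
#10 0x106→b16/s0 MISS; vc=[37,40,8]
#11 0x87→b8/s0 VC-HIT; vc=[37,40,16]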